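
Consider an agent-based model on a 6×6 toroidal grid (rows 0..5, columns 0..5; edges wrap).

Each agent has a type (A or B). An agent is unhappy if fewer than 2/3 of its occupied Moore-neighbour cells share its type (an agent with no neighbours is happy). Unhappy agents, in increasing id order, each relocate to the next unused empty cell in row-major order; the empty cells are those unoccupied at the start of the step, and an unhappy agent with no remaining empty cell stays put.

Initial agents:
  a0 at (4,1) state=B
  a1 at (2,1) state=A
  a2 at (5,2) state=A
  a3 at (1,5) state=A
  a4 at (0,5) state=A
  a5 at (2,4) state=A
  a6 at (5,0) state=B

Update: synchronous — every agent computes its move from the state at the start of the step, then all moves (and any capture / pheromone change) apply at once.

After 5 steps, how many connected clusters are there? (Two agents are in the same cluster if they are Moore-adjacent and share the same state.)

3

t=1: a0@(0,0):B a1@(2,1):A a2@(0,1):A a3@(1,5):A a4@(0,2):A a5@(2,4):A a6@(0,3):B
t=2: a0@(0,4):B a1@(2,1):A a2@(0,5):A a3@(1,0):A a4@(1,1):A a5@(2,4):A a6@(1,2):B
t=3: a0@(0,0):B a1@(2,1):A a2@(0,1):A a3@(1,0):A a4@(1,1):A a5@(2,4):A a6@(0,2):B
t=4: a0@(0,3):B a1@(2,1):A a2@(0,4):A a3@(1,0):A a4@(0,5):A a5@(2,4):A a6@(1,2):B
t=5: a0@(0,0):B a1@(0,1):A a2@(0,2):A a3@(1,0):A a4@(0,5):A a5@(2,4):A a6@(1,1):B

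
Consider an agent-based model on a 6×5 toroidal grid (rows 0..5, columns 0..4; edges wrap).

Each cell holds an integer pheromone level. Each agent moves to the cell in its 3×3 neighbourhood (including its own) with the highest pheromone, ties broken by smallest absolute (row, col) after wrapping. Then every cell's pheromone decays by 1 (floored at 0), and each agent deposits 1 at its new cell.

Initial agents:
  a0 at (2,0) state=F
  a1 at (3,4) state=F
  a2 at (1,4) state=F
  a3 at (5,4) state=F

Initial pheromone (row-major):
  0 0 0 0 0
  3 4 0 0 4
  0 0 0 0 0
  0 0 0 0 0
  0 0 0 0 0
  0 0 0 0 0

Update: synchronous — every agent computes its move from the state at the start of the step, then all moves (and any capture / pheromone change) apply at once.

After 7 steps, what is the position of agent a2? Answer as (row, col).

(1, 4)

t=1: a0@(1,1) a1@(2,0) a2@(1,4) a3@(0,0) | pheromone: 1 0 0 0 0 / 2 4 0 0 4 / 1 0 0 0 0 / 0 0 0 0 0 / 0 0 0 0 0 / 0 0 0 0 0
t=2: a0@(1,1) a1@(1,1) a2@(1,4) a3@(1,1) | pheromone: 0 0 0 0 0 / 1 6 0 0 4 / 0 0 0 0 0 / 0 0 0 0 0 / 0 0 0 0 0 / 0 0 0 0 0
t=3: a0@(1,1) a1@(1,1) a2@(1,4) a3@(1,1) | pheromone: 0 0 0 0 0 / 0 8 0 0 4 / 0 0 0 0 0 / 0 0 0 0 0 / 0 0 0 0 0 / 0 0 0 0 0
t=4: a0@(1,1) a1@(1,1) a2@(1,4) a3@(1,1) | pheromone: 0 0 0 0 0 / 0 10 0 0 4 / 0 0 0 0 0 / 0 0 0 0 0 / 0 0 0 0 0 / 0 0 0 0 0
t=5: a0@(1,1) a1@(1,1) a2@(1,4) a3@(1,1) | pheromone: 0 0 0 0 0 / 0 12 0 0 4 / 0 0 0 0 0 / 0 0 0 0 0 / 0 0 0 0 0 / 0 0 0 0 0
t=6: a0@(1,1) a1@(1,1) a2@(1,4) a3@(1,1) | pheromone: 0 0 0 0 0 / 0 14 0 0 4 / 0 0 0 0 0 / 0 0 0 0 0 / 0 0 0 0 0 / 0 0 0 0 0
t=7: a0@(1,1) a1@(1,1) a2@(1,4) a3@(1,1) | pheromone: 0 0 0 0 0 / 0 16 0 0 4 / 0 0 0 0 0 / 0 0 0 0 0 / 0 0 0 0 0 / 0 0 0 0 0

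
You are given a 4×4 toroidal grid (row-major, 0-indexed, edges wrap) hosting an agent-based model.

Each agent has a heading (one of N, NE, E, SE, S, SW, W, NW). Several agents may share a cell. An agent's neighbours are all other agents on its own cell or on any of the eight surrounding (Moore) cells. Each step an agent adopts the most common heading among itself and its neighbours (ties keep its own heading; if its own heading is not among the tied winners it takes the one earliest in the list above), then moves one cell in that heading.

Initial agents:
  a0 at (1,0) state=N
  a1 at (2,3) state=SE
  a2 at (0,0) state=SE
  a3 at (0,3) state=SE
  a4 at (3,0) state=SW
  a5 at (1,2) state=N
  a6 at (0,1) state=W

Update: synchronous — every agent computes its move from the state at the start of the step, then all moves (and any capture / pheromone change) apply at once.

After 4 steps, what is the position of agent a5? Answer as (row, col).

t=1: a0@(2,1):SE a1@(1,3):N a2@(1,1):SE a3@(1,0):SE a4@(0,1):SE a5@(2,3):SE a6@(3,1):N
t=2: a0@(3,2):SE a1@(2,0):SE a2@(2,2):SE a3@(2,1):SE a4@(1,2):SE a5@(3,0):SE a6@(0,2):SE
t=3: a0@(0,3):SE a1@(3,1):SE a2@(3,3):SE a3@(3,2):SE a4@(2,3):SE a5@(0,1):SE a6@(1,3):SE
t=4: a0@(1,0):SE a1@(0,2):SE a2@(0,0):SE a3@(0,3):SE a4@(3,0):SE a5@(1,2):SE a6@(2,0):SE

(1, 2)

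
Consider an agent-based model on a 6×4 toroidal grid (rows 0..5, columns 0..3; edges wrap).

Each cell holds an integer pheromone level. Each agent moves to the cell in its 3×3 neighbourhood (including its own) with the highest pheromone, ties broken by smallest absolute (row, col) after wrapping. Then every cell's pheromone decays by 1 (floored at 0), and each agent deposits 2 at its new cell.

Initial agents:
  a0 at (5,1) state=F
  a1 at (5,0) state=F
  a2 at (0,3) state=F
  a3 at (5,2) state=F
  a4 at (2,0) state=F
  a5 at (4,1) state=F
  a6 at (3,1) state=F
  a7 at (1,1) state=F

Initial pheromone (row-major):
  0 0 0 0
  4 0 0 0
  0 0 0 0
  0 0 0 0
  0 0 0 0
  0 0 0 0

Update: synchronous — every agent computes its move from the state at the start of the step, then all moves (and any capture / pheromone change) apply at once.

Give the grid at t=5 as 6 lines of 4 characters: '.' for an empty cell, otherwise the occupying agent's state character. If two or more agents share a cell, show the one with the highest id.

....
F...
....
....
....
....

t=1: a0@(0,0) a1@(0,0) a2@(1,0) a3@(0,1) a4@(1,0) a5@(3,0) a6@(2,0) a7@(1,0) | pheromone: 4 2 0 0 / 9 0 0 0 / 2 0 0 0 / 2 0 0 0 / 0 0 0 0 / 0 0 0 0
t=2: a0@(1,0) a1@(1,0) a2@(1,0) a3@(1,0) a4@(1,0) a5@(2,0) a6@(1,0) a7@(1,0) | pheromone: 3 1 0 0 / 22 0 0 0 / 3 0 0 0 / 1 0 0 0 / 0 0 0 0 / 0 0 0 0
t=3: a0@(1,0) a1@(1,0) a2@(1,0) a3@(1,0) a4@(1,0) a5@(1,0) a6@(1,0) a7@(1,0) | pheromone: 2 0 0 0 / 37 0 0 0 / 2 0 0 0 / 0 0 0 0 / 0 0 0 0 / 0 0 0 0
t=4: a0@(1,0) a1@(1,0) a2@(1,0) a3@(1,0) a4@(1,0) a5@(1,0) a6@(1,0) a7@(1,0) | pheromone: 1 0 0 0 / 52 0 0 0 / 1 0 0 0 / 0 0 0 0 / 0 0 0 0 / 0 0 0 0
t=5: a0@(1,0) a1@(1,0) a2@(1,0) a3@(1,0) a4@(1,0) a5@(1,0) a6@(1,0) a7@(1,0) | pheromone: 0 0 0 0 / 67 0 0 0 / 0 0 0 0 / 0 0 0 0 / 0 0 0 0 / 0 0 0 0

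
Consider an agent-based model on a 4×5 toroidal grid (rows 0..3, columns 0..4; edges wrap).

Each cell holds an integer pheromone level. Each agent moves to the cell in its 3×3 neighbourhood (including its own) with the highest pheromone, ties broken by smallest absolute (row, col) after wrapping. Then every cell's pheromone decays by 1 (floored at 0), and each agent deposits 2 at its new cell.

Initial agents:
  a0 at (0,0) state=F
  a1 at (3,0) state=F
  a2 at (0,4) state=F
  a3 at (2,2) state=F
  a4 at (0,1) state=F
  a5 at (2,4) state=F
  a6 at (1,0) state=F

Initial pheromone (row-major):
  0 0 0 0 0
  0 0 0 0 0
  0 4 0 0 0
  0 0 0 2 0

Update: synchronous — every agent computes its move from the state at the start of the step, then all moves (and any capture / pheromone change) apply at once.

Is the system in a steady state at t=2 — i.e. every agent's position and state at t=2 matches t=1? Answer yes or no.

yes

t=1: a0@(0,0) a1@(2,1) a2@(3,3) a3@(2,1) a4@(0,0) a5@(3,3) a6@(2,1) | pheromone: 4 0 0 0 0 / 0 0 0 0 0 / 0 9 0 0 0 / 0 0 0 5 0
t=2: a0@(0,0) a1@(2,1) a2@(3,3) a3@(2,1) a4@(0,0) a5@(3,3) a6@(2,1) | pheromone: 7 0 0 0 0 / 0 0 0 0 0 / 0 14 0 0 0 / 0 0 0 8 0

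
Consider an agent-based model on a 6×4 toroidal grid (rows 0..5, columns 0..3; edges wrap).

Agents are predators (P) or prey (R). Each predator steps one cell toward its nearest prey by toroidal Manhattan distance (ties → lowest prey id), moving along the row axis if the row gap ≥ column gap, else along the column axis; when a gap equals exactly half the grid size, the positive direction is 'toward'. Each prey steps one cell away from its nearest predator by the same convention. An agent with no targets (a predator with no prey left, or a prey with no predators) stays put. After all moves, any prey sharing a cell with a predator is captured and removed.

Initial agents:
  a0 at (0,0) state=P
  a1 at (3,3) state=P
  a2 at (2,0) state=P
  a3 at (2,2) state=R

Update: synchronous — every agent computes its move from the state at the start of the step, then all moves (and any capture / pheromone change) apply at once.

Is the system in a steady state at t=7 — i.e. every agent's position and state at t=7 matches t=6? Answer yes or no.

t=1: a0@(1,0):P a1@(2,3):P a2@(2,1):P a3@(1,2):R
t=2: a0@(1,1):P a1@(1,3):P a2@(1,1):P
t=3: (unchanged — steady state)

yes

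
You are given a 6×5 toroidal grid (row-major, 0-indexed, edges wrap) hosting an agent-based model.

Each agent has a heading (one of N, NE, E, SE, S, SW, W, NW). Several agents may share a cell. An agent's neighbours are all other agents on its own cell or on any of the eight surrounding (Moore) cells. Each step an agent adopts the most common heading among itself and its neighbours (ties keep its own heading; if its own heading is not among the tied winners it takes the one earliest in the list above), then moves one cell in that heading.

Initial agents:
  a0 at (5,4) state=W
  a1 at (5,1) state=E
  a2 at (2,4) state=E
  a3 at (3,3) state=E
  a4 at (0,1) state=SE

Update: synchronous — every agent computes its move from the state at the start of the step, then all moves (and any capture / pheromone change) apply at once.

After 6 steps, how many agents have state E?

t=1: a0@(5,3):W a1@(5,2):E a2@(2,0):E a3@(3,4):E a4@(1,2):SE
t=2: a0@(5,2):W a1@(5,3):E a2@(2,1):E a3@(3,0):E a4@(2,3):SE
t=3: a0@(5,1):W a1@(5,4):E a2@(2,2):E a3@(3,1):E a4@(3,4):SE
t=4: a0@(5,0):W a1@(5,0):E a2@(2,3):E a3@(3,2):E a4@(4,0):SE
t=5: a0@(5,4):W a1@(5,1):E a2@(2,4):E a3@(3,3):E a4@(5,1):SE
t=6: a0@(5,3):W a1@(5,2):E a2@(2,0):E a3@(3,4):E a4@(0,2):SE

3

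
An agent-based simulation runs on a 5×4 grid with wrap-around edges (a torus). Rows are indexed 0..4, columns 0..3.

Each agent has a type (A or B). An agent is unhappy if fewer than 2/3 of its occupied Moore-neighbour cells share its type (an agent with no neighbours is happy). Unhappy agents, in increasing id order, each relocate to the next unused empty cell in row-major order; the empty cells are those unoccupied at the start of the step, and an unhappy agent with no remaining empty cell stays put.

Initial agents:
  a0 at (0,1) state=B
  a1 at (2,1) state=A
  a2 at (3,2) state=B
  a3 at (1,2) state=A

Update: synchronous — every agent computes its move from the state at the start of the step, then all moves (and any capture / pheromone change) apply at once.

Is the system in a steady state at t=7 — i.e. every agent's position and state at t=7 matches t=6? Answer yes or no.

t=1: a0@(0,0):B a1@(0,2):A a2@(0,3):B a3@(1,0):A
t=2: a0@(0,1):B a1@(1,1):A a2@(1,2):B a3@(1,3):A
t=3: a0@(0,0):B a1@(0,2):A a2@(0,3):B a3@(1,0):A
t=4: a0@(0,1):B a1@(1,1):A a2@(1,2):B a3@(1,3):A
t=5: a0@(0,0):B a1@(0,2):A a2@(0,3):B a3@(1,0):A
t=6: a0@(0,1):B a1@(1,1):A a2@(1,2):B a3@(1,3):A
t=7: a0@(0,0):B a1@(0,2):A a2@(0,3):B a3@(1,0):A

no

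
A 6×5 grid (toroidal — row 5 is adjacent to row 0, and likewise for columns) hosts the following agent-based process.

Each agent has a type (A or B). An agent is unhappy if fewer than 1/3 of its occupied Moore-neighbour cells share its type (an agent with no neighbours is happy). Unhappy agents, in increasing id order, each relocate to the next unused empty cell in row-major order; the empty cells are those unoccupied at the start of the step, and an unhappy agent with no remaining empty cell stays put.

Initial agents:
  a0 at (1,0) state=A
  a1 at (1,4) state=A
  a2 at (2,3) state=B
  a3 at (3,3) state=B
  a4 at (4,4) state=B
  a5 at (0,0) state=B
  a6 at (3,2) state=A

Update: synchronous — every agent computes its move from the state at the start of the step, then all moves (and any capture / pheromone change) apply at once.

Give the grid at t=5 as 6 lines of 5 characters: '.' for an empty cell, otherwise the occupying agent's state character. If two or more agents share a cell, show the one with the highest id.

.B.A.
A...A
...B.
...B.
....B
.....

t=1: a0@(1,0):A a1@(1,4):A a2@(2,3):B a3@(3,3):B a4@(4,4):B a5@(0,1):B a6@(0,2):A
t=2: a0@(1,0):A a1@(1,4):A a2@(2,3):B a3@(3,3):B a4@(4,4):B a5@(0,0):B a6@(0,3):A
t=3: a0@(1,0):A a1@(1,4):A a2@(2,3):B a3@(3,3):B a4@(4,4):B a5@(0,1):B a6@(0,3):A
t=4: a0@(1,0):A a1@(1,4):A a2@(2,3):B a3@(3,3):B a4@(4,4):B a5@(0,0):B a6@(0,3):A
t=5: a0@(1,0):A a1@(1,4):A a2@(2,3):B a3@(3,3):B a4@(4,4):B a5@(0,1):B a6@(0,3):A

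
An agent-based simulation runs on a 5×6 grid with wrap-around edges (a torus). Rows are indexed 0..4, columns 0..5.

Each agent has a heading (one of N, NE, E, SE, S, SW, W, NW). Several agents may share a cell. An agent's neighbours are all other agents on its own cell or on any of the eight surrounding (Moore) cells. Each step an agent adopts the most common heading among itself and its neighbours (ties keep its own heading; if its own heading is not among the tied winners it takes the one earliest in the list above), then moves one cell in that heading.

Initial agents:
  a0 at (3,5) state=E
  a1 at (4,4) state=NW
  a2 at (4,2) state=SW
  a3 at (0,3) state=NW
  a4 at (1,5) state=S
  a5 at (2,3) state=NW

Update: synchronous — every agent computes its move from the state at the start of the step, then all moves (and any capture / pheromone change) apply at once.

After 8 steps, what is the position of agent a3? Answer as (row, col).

(2, 1)

t=1: a0@(3,0):E a1@(3,3):NW a2@(0,1):SW a3@(4,2):NW a4@(2,5):S a5@(1,2):NW
t=2: a0@(3,1):E a1@(2,2):NW a2@(4,0):NW a3@(3,1):NW a4@(3,5):S a5@(0,1):NW
t=3: a0@(2,0):NW a1@(1,1):NW a2@(3,5):NW a3@(2,0):NW a4@(4,5):S a5@(4,0):NW
t=4: a0@(1,5):NW a1@(0,0):NW a2@(2,4):NW a3@(1,5):NW a4@(3,4):NW a5@(3,5):NW
t=5: a0@(0,4):NW a1@(4,5):NW a2@(1,3):NW a3@(0,4):NW a4@(2,3):NW a5@(2,4):NW
t=6: a0@(4,3):NW a1@(3,4):NW a2@(0,2):NW a3@(4,3):NW a4@(1,2):NW a5@(1,3):NW
t=7: a0@(3,2):NW a1@(2,3):NW a2@(4,1):NW a3@(3,2):NW a4@(0,1):NW a5@(0,2):NW
t=8: a0@(2,1):NW a1@(1,2):NW a2@(3,0):NW a3@(2,1):NW a4@(4,0):NW a5@(4,1):NW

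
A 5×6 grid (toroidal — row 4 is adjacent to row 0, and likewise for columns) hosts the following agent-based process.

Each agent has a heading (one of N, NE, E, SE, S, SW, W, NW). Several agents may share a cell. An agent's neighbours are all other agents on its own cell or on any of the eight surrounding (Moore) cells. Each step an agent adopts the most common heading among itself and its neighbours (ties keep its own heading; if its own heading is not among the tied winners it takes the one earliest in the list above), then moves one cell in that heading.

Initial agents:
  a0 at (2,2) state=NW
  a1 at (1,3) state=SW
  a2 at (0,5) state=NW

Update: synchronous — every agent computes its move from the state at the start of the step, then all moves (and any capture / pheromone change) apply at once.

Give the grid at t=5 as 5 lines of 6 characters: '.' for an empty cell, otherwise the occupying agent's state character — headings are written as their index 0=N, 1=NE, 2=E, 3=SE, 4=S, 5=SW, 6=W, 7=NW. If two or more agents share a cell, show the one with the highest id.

7.....
....5.
...7..
......
......

t=1: a0@(1,1):NW a1@(2,2):SW a2@(4,4):NW
t=2: a0@(0,0):NW a1@(3,1):SW a2@(3,3):NW
t=3: a0@(4,5):NW a1@(4,0):SW a2@(2,2):NW
t=4: a0@(3,4):NW a1@(0,5):SW a2@(1,1):NW
t=5: a0@(2,3):NW a1@(1,4):SW a2@(0,0):NW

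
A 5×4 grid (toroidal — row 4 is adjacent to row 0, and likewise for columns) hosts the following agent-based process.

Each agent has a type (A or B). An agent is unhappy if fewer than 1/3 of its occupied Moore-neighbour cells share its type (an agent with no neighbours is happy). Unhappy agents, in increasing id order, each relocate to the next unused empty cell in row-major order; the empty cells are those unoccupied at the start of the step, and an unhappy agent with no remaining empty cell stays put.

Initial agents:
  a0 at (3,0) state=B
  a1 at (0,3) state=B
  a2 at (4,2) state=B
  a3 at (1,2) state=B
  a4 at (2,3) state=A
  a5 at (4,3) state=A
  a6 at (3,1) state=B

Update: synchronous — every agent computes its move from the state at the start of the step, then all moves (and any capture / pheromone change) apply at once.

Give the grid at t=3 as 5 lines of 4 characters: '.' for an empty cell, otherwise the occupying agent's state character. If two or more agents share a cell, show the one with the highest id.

AA.B
..B.
....
BB..
..B.

t=1: a0@(3,0):B a1@(0,3):B a2@(4,2):B a3@(1,2):B a4@(0,0):A a5@(0,1):A a6@(3,1):B
t=2: (unchanged — steady state)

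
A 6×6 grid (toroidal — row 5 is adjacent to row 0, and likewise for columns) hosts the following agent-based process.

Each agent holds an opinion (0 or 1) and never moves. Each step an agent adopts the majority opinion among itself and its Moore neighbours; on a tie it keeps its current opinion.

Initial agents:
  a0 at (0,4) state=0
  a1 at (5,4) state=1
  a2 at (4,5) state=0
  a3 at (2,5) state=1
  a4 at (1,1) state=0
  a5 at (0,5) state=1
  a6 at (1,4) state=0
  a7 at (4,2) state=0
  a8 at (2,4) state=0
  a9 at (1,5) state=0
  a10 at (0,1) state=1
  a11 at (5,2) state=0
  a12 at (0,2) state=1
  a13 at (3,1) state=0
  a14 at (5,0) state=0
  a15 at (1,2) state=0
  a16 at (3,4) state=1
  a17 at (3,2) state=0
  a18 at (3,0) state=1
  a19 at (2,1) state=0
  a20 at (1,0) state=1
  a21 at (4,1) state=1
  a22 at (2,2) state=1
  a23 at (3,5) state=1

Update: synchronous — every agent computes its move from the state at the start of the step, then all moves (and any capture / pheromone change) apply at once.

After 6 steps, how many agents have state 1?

t=1: a0@(0,4):0 a1@(5,4):1 a2@(4,5):1 a3@(2,5):1 a4@(1,1):1 a5@(0,5):0 a6@(1,4):0 a7@(4,2):0 a8@(2,4):0 a9@(1,5):0 a10@(0,1):0 a11@(5,2):1 a12@(0,2):0 a13@(3,1):0 a14@(5,0):1 a15@(1,2):0 a16@(3,4):1 a17@(3,2):0 a18@(3,0):1 a19@(2,1):0 a20@(1,0):1 a21@(4,1):0 a22@(2,2):0 a23@(3,5):1
t=2: a0@(0,4):0 a1@(5,4):1 a2@(4,5):1 a3@(2,5):1 a4@(1,1):0 a5@(0,5):0 a6@(1,4):0 a7@(4,2):0 a8@(2,4):0 a9@(1,5):0 a10@(0,1):1 a11@(5,2):0 a12@(0,2):0 a13@(3,1):0 a14@(5,0):0 a15@(1,2):0 a16@(3,4):1 a17@(3,2):0 a18@(3,0):1 a19@(2,1):0 a20@(1,0):0 a21@(4,1):0 a22@(2,2):0 a23@(3,5):1
t=3: a0@(0,4):0 a1@(5,4):1 a2@(4,5):1 a3@(2,5):1 a4@(1,1):0 a5@(0,5):0 a6@(1,4):0 a7@(4,2):0 a8@(2,4):0 a9@(1,5):0 a10@(0,1):0 a11@(5,2):0 a12@(0,2):0 a13@(3,1):0 a14@(5,0):0 a15@(1,2):0 a16@(3,4):1 a17@(3,2):0 a18@(3,0):1 a19@(2,1):0 a20@(1,0):0 a21@(4,1):0 a22@(2,2):0 a23@(3,5):1
t=4: (unchanged — steady state)

6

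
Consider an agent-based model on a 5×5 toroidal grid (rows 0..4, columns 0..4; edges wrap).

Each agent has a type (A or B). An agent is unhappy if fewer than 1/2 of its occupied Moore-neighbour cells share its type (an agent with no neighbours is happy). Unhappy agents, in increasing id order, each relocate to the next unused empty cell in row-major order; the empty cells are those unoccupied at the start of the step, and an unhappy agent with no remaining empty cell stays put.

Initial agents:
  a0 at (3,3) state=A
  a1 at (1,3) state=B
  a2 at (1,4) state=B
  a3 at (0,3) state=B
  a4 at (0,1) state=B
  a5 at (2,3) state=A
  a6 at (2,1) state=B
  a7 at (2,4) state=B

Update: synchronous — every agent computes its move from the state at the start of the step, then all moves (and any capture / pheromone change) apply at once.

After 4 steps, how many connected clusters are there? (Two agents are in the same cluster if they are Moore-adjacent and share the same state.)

t=1: a0@(3,3):A a1@(1,3):B a2@(1,4):B a3@(0,3):B a4@(0,1):B a5@(0,0):A a6@(2,1):B a7@(2,4):B
t=2: a0@(0,2):A a1@(1,3):B a2@(1,4):B a3@(0,3):B a4@(0,4):B a5@(1,0):A a6@(2,1):B a7@(2,4):B
t=3: a0@(0,0):A a1@(1,3):B a2@(1,4):B a3@(0,3):B a4@(0,4):B a5@(0,1):A a6@(1,1):B a7@(2,4):B
t=4: a0@(0,2):A a1@(1,3):B a2@(1,4):B a3@(0,3):B a4@(0,4):B a5@(0,1):A a6@(1,0):B a7@(2,4):B

2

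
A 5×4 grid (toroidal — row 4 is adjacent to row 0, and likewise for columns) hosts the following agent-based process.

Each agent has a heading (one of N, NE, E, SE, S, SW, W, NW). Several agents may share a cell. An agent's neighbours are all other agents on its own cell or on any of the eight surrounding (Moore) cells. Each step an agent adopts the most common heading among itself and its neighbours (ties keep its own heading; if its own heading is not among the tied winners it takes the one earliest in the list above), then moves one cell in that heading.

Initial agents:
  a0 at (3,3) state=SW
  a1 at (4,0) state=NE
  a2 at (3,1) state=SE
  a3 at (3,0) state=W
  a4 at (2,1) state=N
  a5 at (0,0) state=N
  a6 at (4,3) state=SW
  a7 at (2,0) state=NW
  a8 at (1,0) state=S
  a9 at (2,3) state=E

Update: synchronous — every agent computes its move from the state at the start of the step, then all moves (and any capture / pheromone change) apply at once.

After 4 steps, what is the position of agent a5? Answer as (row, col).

t=1: a0@(4,2):SW a1@(0,3):SW a2@(4,2):SE a3@(4,3):SW a4@(1,1):N a5@(4,0):N a6@(0,2):SW a7@(1,3):NW a8@(0,0):N a9@(2,0):E
t=2: a0@(0,1):SW a1@(1,2):SW a2@(0,1):SW a3@(0,2):SW a4@(0,1):N a5@(3,0):N a6@(1,1):SW a7@(2,2):SW a8@(4,0):N a9@(2,1):E
t=3: a0@(1,0):SW a1@(2,1):SW a2@(1,0):SW a3@(1,1):SW a4@(1,0):SW a5@(2,0):N a6@(2,0):SW a7@(3,1):SW a8@(3,0):N a9@(3,0):SW
t=4: a0@(2,3):SW a1@(3,0):SW a2@(2,3):SW a3@(2,0):SW a4@(2,3):SW a5@(3,3):SW a6@(3,3):SW a7@(4,0):SW a8@(4,3):SW a9@(4,3):SW

(3, 3)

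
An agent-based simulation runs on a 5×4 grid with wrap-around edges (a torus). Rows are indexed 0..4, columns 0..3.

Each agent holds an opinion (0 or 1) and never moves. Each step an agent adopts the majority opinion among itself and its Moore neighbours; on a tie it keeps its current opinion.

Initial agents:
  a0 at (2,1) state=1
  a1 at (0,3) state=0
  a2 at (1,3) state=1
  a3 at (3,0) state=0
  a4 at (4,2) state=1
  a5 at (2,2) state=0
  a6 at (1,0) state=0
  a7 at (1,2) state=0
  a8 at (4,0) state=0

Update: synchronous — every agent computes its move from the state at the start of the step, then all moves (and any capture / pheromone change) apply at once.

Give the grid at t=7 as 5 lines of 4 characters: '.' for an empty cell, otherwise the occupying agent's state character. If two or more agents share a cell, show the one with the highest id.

t=1: a0@(2,1):0 a1@(0,3):0 a2@(1,3):0 a3@(3,0):0 a4@(4,2):1 a5@(2,2):0 a6@(1,0):0 a7@(1,2):0 a8@(4,0):0
t=2: (unchanged — steady state)

...0
0.00
.00.
0...
0.1.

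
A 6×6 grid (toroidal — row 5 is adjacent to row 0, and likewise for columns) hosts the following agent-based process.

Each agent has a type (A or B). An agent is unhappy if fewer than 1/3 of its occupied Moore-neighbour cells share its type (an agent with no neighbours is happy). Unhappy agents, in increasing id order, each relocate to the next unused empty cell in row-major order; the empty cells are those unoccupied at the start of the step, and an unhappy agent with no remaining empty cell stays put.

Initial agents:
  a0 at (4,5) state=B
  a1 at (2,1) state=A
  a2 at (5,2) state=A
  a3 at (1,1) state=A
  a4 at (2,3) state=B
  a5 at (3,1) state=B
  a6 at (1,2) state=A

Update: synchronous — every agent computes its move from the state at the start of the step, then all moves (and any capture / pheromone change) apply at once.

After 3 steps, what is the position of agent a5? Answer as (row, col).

t=1: a0@(4,5):B a1@(2,1):A a2@(5,2):A a3@(1,1):A a4@(0,0):B a5@(0,1):B a6@(1,2):A
t=2: a0@(4,5):B a1@(2,1):A a2@(0,2):A a3@(1,1):A a4@(0,0):B a5@(0,3):B a6@(1,2):A
t=3: a0@(4,5):B a1@(2,1):A a2@(0,2):A a3@(1,1):A a4@(0,1):B a5@(0,4):B a6@(1,2):A

(0, 4)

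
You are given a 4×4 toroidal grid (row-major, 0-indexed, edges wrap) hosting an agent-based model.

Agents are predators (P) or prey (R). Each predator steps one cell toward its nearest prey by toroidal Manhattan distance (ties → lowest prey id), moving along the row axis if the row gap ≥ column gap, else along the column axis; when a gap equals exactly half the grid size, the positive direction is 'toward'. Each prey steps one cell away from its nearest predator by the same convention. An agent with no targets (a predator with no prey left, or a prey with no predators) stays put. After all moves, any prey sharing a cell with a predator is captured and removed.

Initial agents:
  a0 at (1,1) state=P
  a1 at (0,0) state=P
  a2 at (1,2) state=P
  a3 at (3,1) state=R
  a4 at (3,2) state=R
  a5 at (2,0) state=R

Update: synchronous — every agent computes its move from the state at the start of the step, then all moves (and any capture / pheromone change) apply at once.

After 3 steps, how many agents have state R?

0

t=1: a0@(2,1):P a1@(3,0):P a2@(2,2):P
t=2: (unchanged — steady state)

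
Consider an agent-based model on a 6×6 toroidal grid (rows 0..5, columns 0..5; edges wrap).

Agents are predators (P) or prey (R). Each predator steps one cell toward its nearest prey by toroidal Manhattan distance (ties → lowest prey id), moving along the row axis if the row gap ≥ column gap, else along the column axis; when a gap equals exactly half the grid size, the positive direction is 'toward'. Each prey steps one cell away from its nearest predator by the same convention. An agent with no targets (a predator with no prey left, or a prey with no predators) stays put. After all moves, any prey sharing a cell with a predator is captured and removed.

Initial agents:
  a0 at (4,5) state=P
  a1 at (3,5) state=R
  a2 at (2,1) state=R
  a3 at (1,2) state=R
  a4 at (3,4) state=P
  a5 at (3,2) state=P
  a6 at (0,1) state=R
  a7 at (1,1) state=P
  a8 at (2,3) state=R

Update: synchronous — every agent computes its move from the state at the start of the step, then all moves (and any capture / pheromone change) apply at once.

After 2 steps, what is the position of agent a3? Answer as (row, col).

(0, 3)

t=1: a0@(3,5):P a1@(2,5):R a2@(3,1):R a3@(1,3):R a4@(3,5):P a5@(2,2):P a6@(5,1):R a7@(2,1):P a8@(1,3):R
t=2: a0@(2,5):P a1@(1,5):R a2@(4,1):R a3@(0,3):R a4@(2,5):P a5@(3,2):P a6@(4,1):R a7@(3,1):P a8@(0,3):R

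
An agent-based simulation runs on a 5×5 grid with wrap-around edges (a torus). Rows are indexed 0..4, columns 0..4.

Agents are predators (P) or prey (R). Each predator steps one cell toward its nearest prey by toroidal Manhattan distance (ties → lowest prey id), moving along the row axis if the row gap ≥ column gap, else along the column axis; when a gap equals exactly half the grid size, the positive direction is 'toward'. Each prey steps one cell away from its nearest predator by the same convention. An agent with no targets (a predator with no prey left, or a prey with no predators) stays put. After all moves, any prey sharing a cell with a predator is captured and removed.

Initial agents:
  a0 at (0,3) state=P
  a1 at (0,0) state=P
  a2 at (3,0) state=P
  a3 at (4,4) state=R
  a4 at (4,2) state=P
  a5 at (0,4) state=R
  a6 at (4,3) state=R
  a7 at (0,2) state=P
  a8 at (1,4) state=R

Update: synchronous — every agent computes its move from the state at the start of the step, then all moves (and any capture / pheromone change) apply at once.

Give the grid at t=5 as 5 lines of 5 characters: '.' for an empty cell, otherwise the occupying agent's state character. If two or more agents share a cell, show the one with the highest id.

...PR
.....
.R...
.....
.....

t=1: a0@(0,4):P a1@(0,4):P a2@(4,0):P a3@(3,4):R a4@(4,3):P a5@(0,0):R a6@(3,3):R a7@(0,3):P a8@(2,4):R
t=2: a0@(0,0):P a1@(0,0):P a2@(0,0):P a3@(2,4):R a4@(3,3):P a5@(0,1):R a6@(2,3):R a7@(0,4):P a8@(3,4):R
t=3: a0@(0,1):P a1@(0,1):P a2@(0,1):P a4@(2,3):P a5@(0,2):R a6@(1,3):R a7@(1,4):P a8@(3,0):R
t=4: a0@(0,2):P a1@(0,2):P a2@(0,2):P a4@(1,3):P a5@(0,3):R a6@(0,3):R a7@(1,3):P a8@(2,0):R
t=5: a0@(0,3):P a1@(0,3):P a2@(0,3):P a4@(0,3):P a5@(0,4):R a6@(0,4):R a7@(0,3):P a8@(2,1):R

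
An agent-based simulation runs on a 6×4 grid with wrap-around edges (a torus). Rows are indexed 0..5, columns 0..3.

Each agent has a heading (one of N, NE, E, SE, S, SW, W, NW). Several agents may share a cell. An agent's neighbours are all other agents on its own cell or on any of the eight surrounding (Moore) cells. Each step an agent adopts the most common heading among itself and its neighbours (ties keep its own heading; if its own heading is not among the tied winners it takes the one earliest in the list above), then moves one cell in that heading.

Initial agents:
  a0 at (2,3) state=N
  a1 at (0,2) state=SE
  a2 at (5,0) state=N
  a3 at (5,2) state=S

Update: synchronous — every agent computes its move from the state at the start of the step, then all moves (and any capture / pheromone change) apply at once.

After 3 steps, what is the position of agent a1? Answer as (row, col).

t=1: a0@(1,3):N a1@(1,3):SE a2@(4,0):N a3@(0,2):S
t=2: a0@(0,3):N a1@(2,0):SE a2@(3,0):N a3@(1,2):S
t=3: a0@(5,3):N a1@(3,1):SE a2@(2,0):N a3@(2,2):S

(3, 1)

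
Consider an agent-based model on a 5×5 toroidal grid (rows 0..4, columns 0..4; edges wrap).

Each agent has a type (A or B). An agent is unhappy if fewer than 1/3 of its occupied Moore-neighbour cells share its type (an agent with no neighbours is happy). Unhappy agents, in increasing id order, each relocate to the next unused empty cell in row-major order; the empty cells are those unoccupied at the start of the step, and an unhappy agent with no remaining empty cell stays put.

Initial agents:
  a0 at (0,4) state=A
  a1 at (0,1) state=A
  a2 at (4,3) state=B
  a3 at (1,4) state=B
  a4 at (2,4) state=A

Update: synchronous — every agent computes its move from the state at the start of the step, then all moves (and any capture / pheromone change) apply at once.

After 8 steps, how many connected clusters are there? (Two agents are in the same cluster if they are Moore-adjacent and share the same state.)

t=1: a0@(0,0):A a1@(0,1):A a2@(0,2):B a3@(0,3):B a4@(1,0):A
t=2: (unchanged — steady state)

2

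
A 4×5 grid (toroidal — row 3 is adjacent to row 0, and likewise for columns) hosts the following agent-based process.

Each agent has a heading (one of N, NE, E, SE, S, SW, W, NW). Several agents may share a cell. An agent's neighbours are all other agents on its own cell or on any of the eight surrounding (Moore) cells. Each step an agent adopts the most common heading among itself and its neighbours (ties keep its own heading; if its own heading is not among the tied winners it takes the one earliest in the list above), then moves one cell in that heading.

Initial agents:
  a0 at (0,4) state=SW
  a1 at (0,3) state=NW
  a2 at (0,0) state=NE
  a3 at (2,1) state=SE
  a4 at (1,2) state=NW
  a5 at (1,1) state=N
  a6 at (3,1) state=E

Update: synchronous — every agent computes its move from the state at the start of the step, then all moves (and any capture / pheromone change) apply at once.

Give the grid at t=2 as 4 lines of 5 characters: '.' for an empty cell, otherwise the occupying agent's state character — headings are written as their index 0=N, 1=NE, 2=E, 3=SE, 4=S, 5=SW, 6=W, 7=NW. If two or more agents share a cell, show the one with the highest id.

.....
.....
775..
7....

t=1: a0@(1,3):SW a1@(3,2):NW a2@(3,1):NE a3@(3,2):SE a4@(0,1):NW a5@(0,1):N a6@(3,2):E
t=2: a0@(2,2):SW a1@(2,1):NW a2@(2,0):NW a3@(2,1):NW a4@(3,0):NW a5@(3,0):NW a6@(2,1):NW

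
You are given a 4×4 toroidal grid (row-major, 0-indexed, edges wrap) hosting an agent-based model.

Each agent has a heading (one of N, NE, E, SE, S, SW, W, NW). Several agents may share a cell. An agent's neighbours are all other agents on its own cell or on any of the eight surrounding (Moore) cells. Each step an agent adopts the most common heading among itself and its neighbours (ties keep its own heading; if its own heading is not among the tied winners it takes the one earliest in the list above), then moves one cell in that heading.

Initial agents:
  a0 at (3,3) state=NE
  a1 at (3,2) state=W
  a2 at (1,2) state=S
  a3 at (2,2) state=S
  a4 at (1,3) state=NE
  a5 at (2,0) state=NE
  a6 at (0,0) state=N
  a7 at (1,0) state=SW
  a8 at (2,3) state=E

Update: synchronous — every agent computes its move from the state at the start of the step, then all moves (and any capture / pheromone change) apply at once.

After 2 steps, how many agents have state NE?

7

t=1: a0@(2,0):NE a1@(3,1):W a2@(2,2):S a3@(3,2):S a4@(0,0):NE a5@(1,1):NE a6@(3,1):NE a7@(0,1):NE a8@(1,0):NE
t=2: a0@(1,1):NE a1@(2,2):NE a2@(3,2):S a3@(0,2):S a4@(3,1):NE a5@(0,2):NE a6@(2,2):NE a7@(3,2):NE a8@(0,1):NE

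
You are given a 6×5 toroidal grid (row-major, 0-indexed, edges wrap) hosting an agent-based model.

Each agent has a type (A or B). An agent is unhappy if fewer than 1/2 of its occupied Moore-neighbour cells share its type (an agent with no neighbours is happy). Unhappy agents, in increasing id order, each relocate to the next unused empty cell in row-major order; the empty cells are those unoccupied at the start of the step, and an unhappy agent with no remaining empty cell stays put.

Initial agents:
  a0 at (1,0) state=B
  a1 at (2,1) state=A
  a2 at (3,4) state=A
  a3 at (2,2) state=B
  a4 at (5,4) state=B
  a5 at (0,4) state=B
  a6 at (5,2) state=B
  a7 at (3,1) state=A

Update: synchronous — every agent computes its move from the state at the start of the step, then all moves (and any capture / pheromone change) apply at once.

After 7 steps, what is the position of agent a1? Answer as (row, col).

(0, 0)

t=1: a0@(1,0):B a1@(0,0):A a2@(3,4):A a3@(0,1):B a4@(5,4):B a5@(0,4):B a6@(5,2):B a7@(3,1):A
t=2: a0@(1,0):B a1@(0,2):A a2@(3,4):A a3@(0,1):B a4@(5,4):B a5@(0,4):B a6@(5,2):B a7@(3,1):A
t=3: a0@(1,0):B a1@(0,0):A a2@(3,4):A a3@(0,1):B a4@(5,4):B a5@(0,4):B a6@(5,2):B a7@(3,1):A
t=4: a0@(1,0):B a1@(0,2):A a2@(3,4):A a3@(0,1):B a4@(5,4):B a5@(0,4):B a6@(5,2):B a7@(3,1):A
t=5: a0@(1,0):B a1@(0,0):A a2@(3,4):A a3@(0,1):B a4@(5,4):B a5@(0,4):B a6@(5,2):B a7@(3,1):A
t=6: a0@(1,0):B a1@(0,2):A a2@(3,4):A a3@(0,1):B a4@(5,4):B a5@(0,4):B a6@(5,2):B a7@(3,1):A
t=7: a0@(1,0):B a1@(0,0):A a2@(3,4):A a3@(0,1):B a4@(5,4):B a5@(0,4):B a6@(5,2):B a7@(3,1):A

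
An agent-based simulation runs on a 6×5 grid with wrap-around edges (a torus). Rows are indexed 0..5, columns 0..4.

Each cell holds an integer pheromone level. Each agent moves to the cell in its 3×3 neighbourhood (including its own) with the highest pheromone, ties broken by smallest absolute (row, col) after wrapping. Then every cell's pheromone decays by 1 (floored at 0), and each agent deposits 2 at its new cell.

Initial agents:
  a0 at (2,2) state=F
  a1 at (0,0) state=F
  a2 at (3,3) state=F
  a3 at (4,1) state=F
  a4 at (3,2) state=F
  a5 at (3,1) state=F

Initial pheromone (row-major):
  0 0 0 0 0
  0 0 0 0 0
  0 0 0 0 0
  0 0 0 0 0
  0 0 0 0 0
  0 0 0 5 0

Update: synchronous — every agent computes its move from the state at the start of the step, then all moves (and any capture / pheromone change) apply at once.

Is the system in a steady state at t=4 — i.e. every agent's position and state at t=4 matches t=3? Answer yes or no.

t=1: a0@(1,1) a1@(0,0) a2@(2,2) a3@(3,0) a4@(2,1) a5@(2,0) | pheromone: 2 0 0 0 0 / 0 2 0 0 0 / 2 2 2 0 0 / 2 0 0 0 0 / 0 0 0 0 0 / 0 0 0 4 0
t=2: a0@(0,0) a1@(0,0) a2@(1,1) a3@(2,0) a4@(1,1) a5@(1,1) | pheromone: 5 0 0 0 0 / 0 7 0 0 0 / 3 1 1 0 0 / 1 0 0 0 0 / 0 0 0 0 0 / 0 0 0 3 0
t=3: a0@(1,1) a1@(1,1) a2@(1,1) a3@(1,1) a4@(1,1) a5@(1,1) | pheromone: 4 0 0 0 0 / 0 18 0 0 0 / 2 0 0 0 0 / 0 0 0 0 0 / 0 0 0 0 0 / 0 0 0 2 0
t=4: a0@(1,1) a1@(1,1) a2@(1,1) a3@(1,1) a4@(1,1) a5@(1,1) | pheromone: 3 0 0 0 0 / 0 29 0 0 0 / 1 0 0 0 0 / 0 0 0 0 0 / 0 0 0 0 0 / 0 0 0 1 0

yes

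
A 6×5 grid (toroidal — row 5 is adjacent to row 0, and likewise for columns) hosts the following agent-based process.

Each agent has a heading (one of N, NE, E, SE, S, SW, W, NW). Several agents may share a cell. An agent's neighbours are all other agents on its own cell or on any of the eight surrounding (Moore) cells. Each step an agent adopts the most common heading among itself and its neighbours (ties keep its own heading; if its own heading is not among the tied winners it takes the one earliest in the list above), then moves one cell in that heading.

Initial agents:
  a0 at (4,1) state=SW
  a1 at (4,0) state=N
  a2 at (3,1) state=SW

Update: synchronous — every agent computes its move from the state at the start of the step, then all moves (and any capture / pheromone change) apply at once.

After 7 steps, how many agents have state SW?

t=1: a0@(5,0):SW a1@(5,4):SW a2@(4,0):SW
t=2: a0@(0,4):SW a1@(0,3):SW a2@(5,4):SW
t=3: a0@(1,3):SW a1@(1,2):SW a2@(0,3):SW
t=4: a0@(2,2):SW a1@(2,1):SW a2@(1,2):SW
t=5: a0@(3,1):SW a1@(3,0):SW a2@(2,1):SW
t=6: a0@(4,0):SW a1@(4,4):SW a2@(3,0):SW
t=7: a0@(5,4):SW a1@(5,3):SW a2@(4,4):SW

3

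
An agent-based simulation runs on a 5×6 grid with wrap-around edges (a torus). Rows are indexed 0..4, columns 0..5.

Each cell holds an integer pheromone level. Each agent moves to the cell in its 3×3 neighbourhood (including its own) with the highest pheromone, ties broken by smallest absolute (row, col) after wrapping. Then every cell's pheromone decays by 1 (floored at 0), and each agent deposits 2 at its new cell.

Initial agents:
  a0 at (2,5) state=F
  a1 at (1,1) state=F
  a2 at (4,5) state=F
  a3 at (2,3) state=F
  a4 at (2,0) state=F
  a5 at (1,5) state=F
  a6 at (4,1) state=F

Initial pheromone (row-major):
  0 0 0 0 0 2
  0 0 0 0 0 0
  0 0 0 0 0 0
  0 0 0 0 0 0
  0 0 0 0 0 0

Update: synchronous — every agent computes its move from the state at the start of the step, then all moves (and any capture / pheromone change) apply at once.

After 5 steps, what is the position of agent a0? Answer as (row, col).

t=1: a0@(1,0) a1@(0,0) a2@(0,5) a3@(1,2) a4@(1,0) a5@(0,5) a6@(0,0) | pheromone: 4 0 0 0 0 5 / 4 0 2 0 0 0 / 0 0 0 0 0 0 / 0 0 0 0 0 0 / 0 0 0 0 0 0
t=2: a0@(0,5) a1@(0,5) a2@(0,5) a3@(1,2) a4@(0,5) a5@(0,5) a6@(0,5) | pheromone: 3 0 0 0 0 16 / 3 0 3 0 0 0 / 0 0 0 0 0 0 / 0 0 0 0 0 0 / 0 0 0 0 0 0
t=3: a0@(0,5) a1@(0,5) a2@(0,5) a3@(1,2) a4@(0,5) a5@(0,5) a6@(0,5) | pheromone: 2 0 0 0 0 27 / 2 0 4 0 0 0 / 0 0 0 0 0 0 / 0 0 0 0 0 0 / 0 0 0 0 0 0
t=4: a0@(0,5) a1@(0,5) a2@(0,5) a3@(1,2) a4@(0,5) a5@(0,5) a6@(0,5) | pheromone: 1 0 0 0 0 38 / 1 0 5 0 0 0 / 0 0 0 0 0 0 / 0 0 0 0 0 0 / 0 0 0 0 0 0
t=5: a0@(0,5) a1@(0,5) a2@(0,5) a3@(1,2) a4@(0,5) a5@(0,5) a6@(0,5) | pheromone: 0 0 0 0 0 49 / 0 0 6 0 0 0 / 0 0 0 0 0 0 / 0 0 0 0 0 0 / 0 0 0 0 0 0

(0, 5)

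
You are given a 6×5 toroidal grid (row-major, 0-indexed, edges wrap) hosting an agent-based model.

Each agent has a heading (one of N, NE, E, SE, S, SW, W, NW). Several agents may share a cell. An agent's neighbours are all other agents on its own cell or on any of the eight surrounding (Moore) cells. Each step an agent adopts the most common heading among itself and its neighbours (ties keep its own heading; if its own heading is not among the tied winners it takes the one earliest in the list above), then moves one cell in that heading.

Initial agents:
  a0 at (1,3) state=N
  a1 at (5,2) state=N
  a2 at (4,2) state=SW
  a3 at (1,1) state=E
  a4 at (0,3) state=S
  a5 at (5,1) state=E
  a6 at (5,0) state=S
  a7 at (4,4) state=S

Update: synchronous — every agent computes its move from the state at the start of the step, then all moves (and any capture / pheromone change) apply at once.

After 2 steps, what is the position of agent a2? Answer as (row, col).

t=1: a0@(0,3):N a1@(4,2):N a2@(5,1):SW a3@(1,2):E a4@(5,3):N a5@(5,2):E a6@(0,0):S a7@(5,4):S
t=2: a0@(5,3):N a1@(3,2):N a2@(0,0):SW a3@(1,3):E a4@(4,3):N a5@(4,2):N a6@(1,0):S a7@(0,4):S

(0, 0)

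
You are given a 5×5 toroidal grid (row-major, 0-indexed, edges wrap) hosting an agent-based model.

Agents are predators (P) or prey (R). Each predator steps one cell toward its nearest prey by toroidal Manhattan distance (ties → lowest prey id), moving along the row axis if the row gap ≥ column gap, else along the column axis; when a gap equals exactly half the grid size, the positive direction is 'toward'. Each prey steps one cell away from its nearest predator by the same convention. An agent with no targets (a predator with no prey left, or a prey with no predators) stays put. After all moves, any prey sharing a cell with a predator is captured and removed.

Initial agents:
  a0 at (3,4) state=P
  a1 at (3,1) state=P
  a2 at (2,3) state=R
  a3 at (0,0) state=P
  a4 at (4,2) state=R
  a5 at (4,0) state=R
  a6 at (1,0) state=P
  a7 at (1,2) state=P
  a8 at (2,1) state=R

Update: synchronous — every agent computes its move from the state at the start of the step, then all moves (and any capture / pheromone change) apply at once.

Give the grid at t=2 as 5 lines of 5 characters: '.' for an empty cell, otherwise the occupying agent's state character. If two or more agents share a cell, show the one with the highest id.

.P.R.
.PP.P
R....
P....
.....

t=1: a0@(2,4):P a1@(2,1):P a2@(1,3):R a3@(4,0):P a4@(0,2):R a5@(3,0):R a6@(0,0):P a7@(2,2):P a8@(1,1):R
t=2: a0@(1,4):P a1@(1,1):P a2@(0,3):R a3@(3,0):P a4@(0,3):R a5@(2,0):R a6@(0,1):P a7@(1,2):P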